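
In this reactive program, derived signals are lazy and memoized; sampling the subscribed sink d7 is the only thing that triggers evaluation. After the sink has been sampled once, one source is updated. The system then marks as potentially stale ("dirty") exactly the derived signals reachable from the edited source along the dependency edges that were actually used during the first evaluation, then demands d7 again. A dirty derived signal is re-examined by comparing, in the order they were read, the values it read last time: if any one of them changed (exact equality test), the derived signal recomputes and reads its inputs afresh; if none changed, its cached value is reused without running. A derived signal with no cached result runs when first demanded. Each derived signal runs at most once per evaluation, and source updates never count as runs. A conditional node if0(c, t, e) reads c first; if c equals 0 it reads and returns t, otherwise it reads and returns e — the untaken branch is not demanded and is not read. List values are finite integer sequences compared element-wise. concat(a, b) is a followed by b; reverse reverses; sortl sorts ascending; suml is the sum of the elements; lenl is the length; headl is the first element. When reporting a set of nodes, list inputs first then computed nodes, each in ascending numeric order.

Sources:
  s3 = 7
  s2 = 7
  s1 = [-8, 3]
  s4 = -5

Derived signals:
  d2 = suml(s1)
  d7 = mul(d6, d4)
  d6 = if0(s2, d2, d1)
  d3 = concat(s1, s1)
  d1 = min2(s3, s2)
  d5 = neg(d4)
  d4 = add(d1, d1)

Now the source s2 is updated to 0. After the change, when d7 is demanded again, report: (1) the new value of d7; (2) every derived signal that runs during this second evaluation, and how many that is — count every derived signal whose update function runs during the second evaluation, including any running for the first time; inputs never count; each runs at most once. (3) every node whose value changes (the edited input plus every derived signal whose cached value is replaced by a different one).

Demanding d7 again yields 0.
5 derived signals run: d1, d2, d4, d6, d7.
The nodes whose values change: s2, d1, d4, d6, d7.
Note the branch switch — d2 had no cache and runs now for the first time.

First demand of the output computes:
  d1 = min2(7, 7) = 7
  d4 = add(7, 7) = 14
  d6 = if0(s2=7 -> else branch d1) = 7
  d7 = mul(7, 14) = 98

After the edit, cleaning proceeds:
  d1: a read changed (s2 7->0) — executes, giving 0.
  d2: had never run; runs now, result -5.
  d4: a read changed (d1 7->0; d1 7->0) — executes, giving 0.
  d6: a read changed (s2 7->0; d1 7->0) — executes, giving -5.
  d7: a read changed (d6 7->-5; d4 14->0) — executes, giving 0.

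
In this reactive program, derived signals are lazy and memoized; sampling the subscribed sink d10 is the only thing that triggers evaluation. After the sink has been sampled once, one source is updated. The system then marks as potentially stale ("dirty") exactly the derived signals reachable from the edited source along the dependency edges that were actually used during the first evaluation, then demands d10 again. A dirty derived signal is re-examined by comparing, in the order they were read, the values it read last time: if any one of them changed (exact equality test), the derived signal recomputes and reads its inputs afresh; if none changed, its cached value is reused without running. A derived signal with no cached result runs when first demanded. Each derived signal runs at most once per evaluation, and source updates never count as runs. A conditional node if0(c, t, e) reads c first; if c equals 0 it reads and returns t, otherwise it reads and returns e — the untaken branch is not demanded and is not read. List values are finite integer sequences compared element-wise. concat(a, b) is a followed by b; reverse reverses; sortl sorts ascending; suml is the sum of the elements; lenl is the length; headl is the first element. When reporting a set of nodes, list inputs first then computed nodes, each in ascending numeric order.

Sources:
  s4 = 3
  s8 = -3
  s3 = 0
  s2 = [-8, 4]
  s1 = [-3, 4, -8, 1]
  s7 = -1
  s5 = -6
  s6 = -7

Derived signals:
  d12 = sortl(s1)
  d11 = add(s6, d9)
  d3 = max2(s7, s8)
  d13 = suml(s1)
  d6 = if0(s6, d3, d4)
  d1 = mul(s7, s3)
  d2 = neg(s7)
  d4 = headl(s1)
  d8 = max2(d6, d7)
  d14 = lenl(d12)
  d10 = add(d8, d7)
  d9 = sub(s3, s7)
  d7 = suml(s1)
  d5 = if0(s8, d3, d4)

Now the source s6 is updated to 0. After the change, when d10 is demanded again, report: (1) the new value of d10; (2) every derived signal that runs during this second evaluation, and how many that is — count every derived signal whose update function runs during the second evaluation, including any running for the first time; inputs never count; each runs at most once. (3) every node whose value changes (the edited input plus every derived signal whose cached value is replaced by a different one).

Demanding d10 again yields -7.
4 derived signals run: d3, d6, d8, d10.
The nodes whose values change: s6, d6, d8, d10.
Note the branch switch — d3 had no cache and runs now for the first time.

First demand of the output computes:
  d4 = headl([-3, 4, -8, 1]) = -3
  d6 = if0(s6=-7 -> else branch d4) = -3
  d7 = suml([-3, 4, -8, 1]) = -6
  d8 = max2(-3, -6) = -3
  d10 = add(-3, -6) = -9

After the edit, cleaning proceeds:
  d3: had never run; runs now, result -1.
  d6: a read changed (s6 -7->0) — executes, giving -1.
  d8: a read changed (d6 -3->-1) — executes, giving -1.
  d10: a read changed (d8 -3->-1) — executes, giving -7.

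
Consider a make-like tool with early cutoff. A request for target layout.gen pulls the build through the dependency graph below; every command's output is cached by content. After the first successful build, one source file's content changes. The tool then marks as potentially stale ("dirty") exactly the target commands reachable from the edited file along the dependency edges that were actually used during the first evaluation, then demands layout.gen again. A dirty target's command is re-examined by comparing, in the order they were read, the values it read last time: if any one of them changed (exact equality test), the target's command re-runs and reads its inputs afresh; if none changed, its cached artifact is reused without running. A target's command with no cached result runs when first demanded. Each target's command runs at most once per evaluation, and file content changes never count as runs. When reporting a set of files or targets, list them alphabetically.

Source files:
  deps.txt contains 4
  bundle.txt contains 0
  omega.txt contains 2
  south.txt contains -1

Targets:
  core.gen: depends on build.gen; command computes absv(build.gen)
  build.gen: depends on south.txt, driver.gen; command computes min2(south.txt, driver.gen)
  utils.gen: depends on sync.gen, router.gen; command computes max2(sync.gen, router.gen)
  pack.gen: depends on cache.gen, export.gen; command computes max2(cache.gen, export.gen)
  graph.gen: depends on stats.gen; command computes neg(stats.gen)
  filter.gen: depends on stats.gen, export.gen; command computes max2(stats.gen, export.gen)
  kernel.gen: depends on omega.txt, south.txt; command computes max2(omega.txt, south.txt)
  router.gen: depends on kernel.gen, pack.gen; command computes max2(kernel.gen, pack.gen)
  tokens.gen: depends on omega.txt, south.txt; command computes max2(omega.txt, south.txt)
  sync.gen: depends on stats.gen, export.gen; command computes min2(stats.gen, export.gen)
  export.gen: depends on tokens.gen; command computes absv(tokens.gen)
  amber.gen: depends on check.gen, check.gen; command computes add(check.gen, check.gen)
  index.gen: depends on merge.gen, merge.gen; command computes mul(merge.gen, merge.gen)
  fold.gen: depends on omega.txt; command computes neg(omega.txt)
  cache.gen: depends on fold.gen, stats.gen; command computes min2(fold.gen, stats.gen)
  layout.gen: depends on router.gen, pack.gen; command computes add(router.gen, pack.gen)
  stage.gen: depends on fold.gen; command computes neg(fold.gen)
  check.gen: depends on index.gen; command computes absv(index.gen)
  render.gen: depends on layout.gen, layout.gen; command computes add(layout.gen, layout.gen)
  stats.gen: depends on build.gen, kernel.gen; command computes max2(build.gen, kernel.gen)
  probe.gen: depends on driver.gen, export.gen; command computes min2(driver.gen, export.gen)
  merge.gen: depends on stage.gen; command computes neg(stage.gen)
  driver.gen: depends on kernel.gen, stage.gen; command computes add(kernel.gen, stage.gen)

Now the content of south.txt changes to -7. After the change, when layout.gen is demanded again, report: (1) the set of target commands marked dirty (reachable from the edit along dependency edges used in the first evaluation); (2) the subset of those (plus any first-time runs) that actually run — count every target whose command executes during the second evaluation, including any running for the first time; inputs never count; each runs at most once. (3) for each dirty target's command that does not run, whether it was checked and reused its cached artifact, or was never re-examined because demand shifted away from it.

The edit dirties: build.gen, cache.gen, driver.gen, export.gen, kernel.gen, layout.gen, pack.gen, router.gen, stats.gen, tokens.gen.
4 target commands run: build.gen, kernel.gen, stats.gen, tokens.gen.
Cache hits after checking: cache.gen, driver.gen, export.gen, layout.gen, pack.gen, router.gen.
Note where the cutoff bites: driver.gen is checked, finds nothing changed, and keeps its cache.

First demand of the output computes:
  fold.gen = neg(2) = -2
  kernel.gen = max2(2, -1) = 2
  stage.gen = neg(-2) = 2
  driver.gen = add(2, 2) = 4
  build.gen = min2(-1, 4) = -1
  stats.gen = max2(-1, 2) = 2
  cache.gen = min2(-2, 2) = -2
  tokens.gen = max2(2, -1) = 2
  export.gen = absv(2) = 2
  pack.gen = max2(-2, 2) = 2
  router.gen = max2(2, 2) = 2
  layout.gen = add(2, 2) = 4

After the edit, cleaning proceeds:
  kernel.gen: a read changed (south.txt -1->-7) — executes, giving 2 — identical to its old value.
  driver.gen: dirty, but its reads are unchanged (kernel.gen unchanged, stage.gen unchanged); cached 4 stands.
  build.gen: a read changed (south.txt -1->-7) — executes, giving -7.
  stats.gen: a read changed (build.gen -1->-7) — executes, giving 2 — identical to its old value.
  cache.gen: dirty, but its reads are unchanged (fold.gen unchanged, stats.gen unchanged); cached -2 stands.
  tokens.gen: a read changed (south.txt -1->-7) — executes, giving 2 — identical to its old value.
  export.gen: dirty, but its reads are unchanged (tokens.gen unchanged); cached 2 stands.
  pack.gen: dirty, but its reads are unchanged (cache.gen unchanged, export.gen unchanged); cached 2 stands.
  router.gen: dirty, but its reads are unchanged (kernel.gen unchanged, pack.gen unchanged); cached 2 stands.
  layout.gen: dirty, but its reads are unchanged (router.gen unchanged, pack.gen unchanged); cached 4 stands.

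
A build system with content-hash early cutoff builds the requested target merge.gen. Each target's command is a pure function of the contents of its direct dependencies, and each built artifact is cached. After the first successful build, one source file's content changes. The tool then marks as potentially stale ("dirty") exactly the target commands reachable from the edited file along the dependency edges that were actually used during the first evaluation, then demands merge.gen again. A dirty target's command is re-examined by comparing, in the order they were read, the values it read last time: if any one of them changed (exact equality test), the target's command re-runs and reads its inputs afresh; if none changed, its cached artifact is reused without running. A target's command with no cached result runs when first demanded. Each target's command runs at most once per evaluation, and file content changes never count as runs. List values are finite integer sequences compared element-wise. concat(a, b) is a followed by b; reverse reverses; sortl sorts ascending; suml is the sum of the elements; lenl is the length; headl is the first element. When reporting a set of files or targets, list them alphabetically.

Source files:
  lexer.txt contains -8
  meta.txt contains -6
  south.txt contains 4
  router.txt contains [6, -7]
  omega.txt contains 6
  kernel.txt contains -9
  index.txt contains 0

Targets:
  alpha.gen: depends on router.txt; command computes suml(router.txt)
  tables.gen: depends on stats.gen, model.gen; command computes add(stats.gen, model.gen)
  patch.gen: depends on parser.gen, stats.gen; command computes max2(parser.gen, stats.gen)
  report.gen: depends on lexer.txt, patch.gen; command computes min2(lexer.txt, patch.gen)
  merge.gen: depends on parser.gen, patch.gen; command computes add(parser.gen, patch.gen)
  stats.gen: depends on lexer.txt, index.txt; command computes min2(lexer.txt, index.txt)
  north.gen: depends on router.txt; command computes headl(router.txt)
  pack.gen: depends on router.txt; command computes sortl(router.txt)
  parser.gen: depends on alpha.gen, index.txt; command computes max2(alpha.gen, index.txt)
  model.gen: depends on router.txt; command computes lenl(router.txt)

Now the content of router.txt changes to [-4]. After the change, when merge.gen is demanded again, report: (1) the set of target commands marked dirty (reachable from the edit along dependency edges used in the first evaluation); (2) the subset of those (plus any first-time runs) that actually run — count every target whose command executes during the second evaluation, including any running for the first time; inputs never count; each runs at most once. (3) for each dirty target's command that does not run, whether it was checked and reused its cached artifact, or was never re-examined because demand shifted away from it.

Marked dirty: alpha.gen, merge.gen, parser.gen, patch.gen.
Target commands that run: alpha.gen, parser.gen — 2 in total.
Checked but reused from cache: merge.gen, patch.gen.
Key observation: the change is absorbed at parser.gen — it re-runs but produces the same value, and the output's value is unchanged.

First evaluation (everything demanded from the output):
  alpha.gen = suml([6, -7]) = -1
  parser.gen = max2(-1, 0) = 0
  stats.gen = min2(-8, 0) = -8
  patch.gen = max2(0, -8) = 0
  merge.gen = add(0, 0) = 0

Propagation after the edit:
  alpha.gen: runs — router.txt [6, -7]->[-4]; result -4.
  parser.gen: runs — alpha.gen -1->-4; result 0 (same value as before).
  patch.gen: checked — values it read are unchanged (parser.gen unchanged, stats.gen unchanged); reused cached 0 without running.
  merge.gen: checked — values it read are unchanged (parser.gen unchanged, patch.gen unchanged); reused cached 0 without running.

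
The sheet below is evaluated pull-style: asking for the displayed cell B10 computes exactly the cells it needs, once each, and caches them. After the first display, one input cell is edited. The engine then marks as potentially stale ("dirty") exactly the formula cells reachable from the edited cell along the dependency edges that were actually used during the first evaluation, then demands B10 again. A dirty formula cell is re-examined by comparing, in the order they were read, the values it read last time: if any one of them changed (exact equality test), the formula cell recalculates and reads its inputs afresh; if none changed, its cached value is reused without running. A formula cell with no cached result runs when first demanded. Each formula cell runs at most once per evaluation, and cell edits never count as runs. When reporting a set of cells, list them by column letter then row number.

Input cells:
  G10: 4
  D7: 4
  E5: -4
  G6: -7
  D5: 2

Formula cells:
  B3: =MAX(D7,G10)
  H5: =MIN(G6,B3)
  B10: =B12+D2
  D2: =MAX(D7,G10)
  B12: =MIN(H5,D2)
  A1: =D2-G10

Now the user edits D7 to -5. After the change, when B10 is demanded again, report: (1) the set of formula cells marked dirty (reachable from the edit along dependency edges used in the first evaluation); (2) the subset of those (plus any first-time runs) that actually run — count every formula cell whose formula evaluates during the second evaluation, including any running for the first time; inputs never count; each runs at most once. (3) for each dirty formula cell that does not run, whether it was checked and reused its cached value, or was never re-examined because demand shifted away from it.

First demand of the output computes:
  B3 = MAX(4, 4) = 4
  D2 = MAX(4, 4) = 4
  H5 = MIN(-7, 4) = -7
  B12 = MIN(-7, 4) = -7
  B10 = -7 + 4 = -3

After the edit, cleaning proceeds:
  B3: a read changed (D7 4->-5) — executes, giving 4 — identical to its old value.
  D2: a read changed (D7 4->-5) — executes, giving 4 — identical to its old value.
  H5: dirty, but its reads are unchanged (G6 unchanged, B3 unchanged); cached -7 stands.
  B12: dirty, but its reads are unchanged (H5 unchanged, D2 unchanged); cached -7 stands.
  B10: dirty, but its reads are unchanged (B12 unchanged, D2 unchanged); cached -3 stands.

Note where the cutoff bites: H5 is checked, finds nothing changed, and keeps its cache.

The edit dirties: B3, B10, B12, D2, H5.
2 formula cells run: B3, D2.
Cache hits after checking: B10, B12, H5.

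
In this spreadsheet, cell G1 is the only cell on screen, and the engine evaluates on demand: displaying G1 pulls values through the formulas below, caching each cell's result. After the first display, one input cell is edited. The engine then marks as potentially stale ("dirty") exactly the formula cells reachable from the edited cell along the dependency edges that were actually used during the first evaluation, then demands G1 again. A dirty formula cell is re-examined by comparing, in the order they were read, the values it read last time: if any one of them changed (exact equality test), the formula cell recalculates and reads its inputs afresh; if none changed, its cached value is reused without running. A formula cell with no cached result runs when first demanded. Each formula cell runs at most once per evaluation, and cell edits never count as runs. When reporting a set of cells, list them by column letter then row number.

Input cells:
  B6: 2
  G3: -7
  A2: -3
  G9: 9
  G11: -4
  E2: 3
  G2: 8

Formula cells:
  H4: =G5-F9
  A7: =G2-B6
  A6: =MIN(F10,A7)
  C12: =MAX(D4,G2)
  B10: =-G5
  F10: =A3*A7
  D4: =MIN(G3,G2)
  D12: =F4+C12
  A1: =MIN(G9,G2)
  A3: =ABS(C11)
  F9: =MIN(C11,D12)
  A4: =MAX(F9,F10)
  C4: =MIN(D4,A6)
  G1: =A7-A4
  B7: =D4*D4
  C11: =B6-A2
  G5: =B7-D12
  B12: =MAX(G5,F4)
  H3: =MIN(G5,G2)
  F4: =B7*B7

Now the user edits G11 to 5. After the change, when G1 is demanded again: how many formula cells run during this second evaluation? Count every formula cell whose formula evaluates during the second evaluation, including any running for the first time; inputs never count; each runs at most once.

Initial pass — values computed on the first demand:
  A7 = 8 - 2 = 6
  C11 = 2 - -3 = 5
  A3 = ABS(5) = 5
  D4 = MIN(-7, 8) = -7
  B7 = -7 * -7 = 49
  C12 = MAX(-7, 8) = 8
  F4 = 49 * 49 = 2401
  D12 = 2401 + 8 = 2409
  F9 = MIN(5, 2409) = 5
  F10 = 5 * 6 = 30
  A4 = MAX(5, 30) = 30
  G1 = 6 - 30 = -24

Second demand — change propagation:
  no demanded computation ever read G11, so the edit dirties nothing and nothing runs.

The important point: nothing the output needs ever reads G11, so the edit is invisible to it.

Run set: none (0 run).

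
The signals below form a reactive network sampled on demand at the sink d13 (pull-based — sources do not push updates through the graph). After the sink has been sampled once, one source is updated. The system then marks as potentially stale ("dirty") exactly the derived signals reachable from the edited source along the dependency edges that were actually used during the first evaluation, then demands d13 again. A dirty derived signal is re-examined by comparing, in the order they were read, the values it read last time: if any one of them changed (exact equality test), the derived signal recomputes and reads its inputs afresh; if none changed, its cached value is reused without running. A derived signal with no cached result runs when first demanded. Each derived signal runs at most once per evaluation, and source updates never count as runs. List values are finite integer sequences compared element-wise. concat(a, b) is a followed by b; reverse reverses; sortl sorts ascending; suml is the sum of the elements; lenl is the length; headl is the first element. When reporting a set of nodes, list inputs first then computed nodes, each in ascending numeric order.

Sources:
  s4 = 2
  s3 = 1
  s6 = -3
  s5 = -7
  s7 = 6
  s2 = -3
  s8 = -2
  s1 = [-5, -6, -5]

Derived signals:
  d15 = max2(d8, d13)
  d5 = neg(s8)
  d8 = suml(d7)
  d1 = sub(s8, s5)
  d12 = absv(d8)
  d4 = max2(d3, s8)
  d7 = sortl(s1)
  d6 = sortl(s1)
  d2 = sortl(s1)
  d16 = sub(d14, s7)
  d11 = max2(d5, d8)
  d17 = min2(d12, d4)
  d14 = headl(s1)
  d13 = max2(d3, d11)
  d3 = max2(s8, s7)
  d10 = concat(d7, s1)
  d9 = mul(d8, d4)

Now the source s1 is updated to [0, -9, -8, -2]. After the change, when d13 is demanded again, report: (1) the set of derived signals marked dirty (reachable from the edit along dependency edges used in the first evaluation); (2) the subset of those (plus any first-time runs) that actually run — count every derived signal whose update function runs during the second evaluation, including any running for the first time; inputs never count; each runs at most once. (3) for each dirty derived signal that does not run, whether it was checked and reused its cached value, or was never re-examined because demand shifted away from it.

Dirty set: d7, d8, d11, d13.
Run set: d7, d8, d11 (3 run).
Re-examined without running (cache reused): d13.
The important point: d11 recomputes to an identical value, and the output ends up unchanged.

Initial pass — values computed on the first demand:
  d3 = max2(-2, 6) = 6
  d5 = neg(-2) = 2
  d7 = sortl([-5, -6, -5]) = [-6, -5, -5]
  d8 = suml([-6, -5, -5]) = -16
  d11 = max2(2, -16) = 2
  d13 = max2(6, 2) = 6

Second demand — change propagation:
  d7: re-runs because s1 [-5, -6, -5]->[0, -9, -8, -2]; new result [-9, -8, -2, 0].
  d8: re-runs because d7 [-6, -5, -5]->[-9, -8, -2, 0]; new result -19.
  d11: re-runs because d8 -16->-19; new result 2 (unchanged).
  d13: re-examined; everything it read last time is the same (d3 unchanged, d11 unchanged) — cache 6 kept, no run.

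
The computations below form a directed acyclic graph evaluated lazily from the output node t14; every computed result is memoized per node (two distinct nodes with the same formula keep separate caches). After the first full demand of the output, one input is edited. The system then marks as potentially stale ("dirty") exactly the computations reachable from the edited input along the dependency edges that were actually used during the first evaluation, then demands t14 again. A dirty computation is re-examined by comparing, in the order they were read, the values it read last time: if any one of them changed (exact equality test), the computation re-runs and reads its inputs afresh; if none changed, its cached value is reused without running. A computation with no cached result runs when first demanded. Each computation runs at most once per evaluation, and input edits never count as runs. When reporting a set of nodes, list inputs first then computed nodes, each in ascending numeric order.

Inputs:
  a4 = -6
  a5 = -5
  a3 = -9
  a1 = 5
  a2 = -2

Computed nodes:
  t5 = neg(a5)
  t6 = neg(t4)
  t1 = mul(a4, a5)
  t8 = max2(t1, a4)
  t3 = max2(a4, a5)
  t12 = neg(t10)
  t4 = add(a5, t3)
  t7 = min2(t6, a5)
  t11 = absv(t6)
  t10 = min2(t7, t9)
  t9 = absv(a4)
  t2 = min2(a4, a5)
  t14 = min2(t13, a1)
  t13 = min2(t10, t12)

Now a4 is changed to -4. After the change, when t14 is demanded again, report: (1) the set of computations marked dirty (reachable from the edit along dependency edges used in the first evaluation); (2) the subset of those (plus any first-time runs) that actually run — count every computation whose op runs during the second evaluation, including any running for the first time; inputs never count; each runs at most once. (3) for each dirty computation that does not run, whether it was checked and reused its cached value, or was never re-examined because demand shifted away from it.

The edit dirties: t3, t4, t6, t7, t9, t10, t12, t13, t14.
6 computations run: t3, t4, t6, t7, t9, t10.
Cache hits after checking: t12, t13, t14.
Note where the cutoff bites: t12 is checked, finds nothing changed, and keeps its cache.

First demand of the output computes:
  t3 = max2(-6, -5) = -5
  t4 = add(-5, -5) = -10
  t6 = neg(-10) = 10
  t7 = min2(10, -5) = -5
  t9 = absv(-6) = 6
  t10 = min2(-5, 6) = -5
  t12 = neg(-5) = 5
  t13 = min2(-5, 5) = -5
  t14 = min2(-5, 5) = -5

After the edit, cleaning proceeds:
  t3: a read changed (a4 -6->-4) — executes, giving -4.
  t4: a read changed (t3 -5->-4) — executes, giving -9.
  t6: a read changed (t4 -10->-9) — executes, giving 9.
  t7: a read changed (t6 10->9) — executes, giving -5 — identical to its old value.
  t9: a read changed (a4 -6->-4) — executes, giving 4.
  t10: a read changed (t9 6->4) — executes, giving -5 — identical to its old value.
  t12: dirty, but its reads are unchanged (t10 unchanged); cached 5 stands.
  t13: dirty, but its reads are unchanged (t10 unchanged, t12 unchanged); cached -5 stands.
  t14: dirty, but its reads are unchanged (t13 unchanged, a1 unchanged); cached -5 stands.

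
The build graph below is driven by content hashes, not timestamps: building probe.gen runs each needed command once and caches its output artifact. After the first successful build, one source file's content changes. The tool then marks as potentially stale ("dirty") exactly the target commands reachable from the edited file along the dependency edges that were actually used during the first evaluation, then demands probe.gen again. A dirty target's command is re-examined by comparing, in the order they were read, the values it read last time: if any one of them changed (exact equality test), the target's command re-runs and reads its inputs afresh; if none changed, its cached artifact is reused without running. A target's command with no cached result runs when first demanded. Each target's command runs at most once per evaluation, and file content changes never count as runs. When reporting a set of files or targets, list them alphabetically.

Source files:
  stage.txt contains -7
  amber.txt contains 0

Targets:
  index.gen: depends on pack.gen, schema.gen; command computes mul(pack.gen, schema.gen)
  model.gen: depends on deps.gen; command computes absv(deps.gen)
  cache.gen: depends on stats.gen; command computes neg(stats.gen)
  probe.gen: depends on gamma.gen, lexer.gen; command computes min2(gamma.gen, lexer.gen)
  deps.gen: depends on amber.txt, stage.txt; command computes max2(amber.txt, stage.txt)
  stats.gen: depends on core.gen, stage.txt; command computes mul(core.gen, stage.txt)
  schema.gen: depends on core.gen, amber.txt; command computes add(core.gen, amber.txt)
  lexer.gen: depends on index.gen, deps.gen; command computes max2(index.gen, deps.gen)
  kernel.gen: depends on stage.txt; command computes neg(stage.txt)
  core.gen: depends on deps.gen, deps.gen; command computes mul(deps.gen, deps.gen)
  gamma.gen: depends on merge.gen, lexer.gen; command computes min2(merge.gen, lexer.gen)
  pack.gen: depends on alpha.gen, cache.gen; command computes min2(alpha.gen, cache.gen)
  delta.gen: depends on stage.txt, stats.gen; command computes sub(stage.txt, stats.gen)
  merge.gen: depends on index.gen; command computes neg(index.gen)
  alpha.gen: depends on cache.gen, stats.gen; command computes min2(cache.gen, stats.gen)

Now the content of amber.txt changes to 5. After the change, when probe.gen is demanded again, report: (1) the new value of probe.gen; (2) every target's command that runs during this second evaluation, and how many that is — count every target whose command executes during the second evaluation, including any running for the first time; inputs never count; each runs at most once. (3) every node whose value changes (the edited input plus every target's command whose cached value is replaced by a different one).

Initial pass — values computed on the first demand:
  deps.gen = max2(0, -7) = 0
  core.gen = mul(0, 0) = 0
  schema.gen = add(0, 0) = 0
  stats.gen = mul(0, -7) = 0
  cache.gen = neg(0) = 0
  alpha.gen = min2(0, 0) = 0
  pack.gen = min2(0, 0) = 0
  index.gen = mul(0, 0) = 0
  lexer.gen = max2(0, 0) = 0
  merge.gen = neg(0) = 0
  gamma.gen = min2(0, 0) = 0
  probe.gen = min2(0, 0) = 0

Second demand — change propagation:
  deps.gen: re-runs because amber.txt 0->5; new result 5.
  core.gen: re-runs because deps.gen 0->5; deps.gen 0->5; new result 25.
  schema.gen: re-runs because core.gen 0->25; amber.txt 0->5; new result 30.
  stats.gen: re-runs because core.gen 0->25; new result -175.
  cache.gen: re-runs because stats.gen 0->-175; new result 175.
  alpha.gen: re-runs because cache.gen 0->175; stats.gen 0->-175; new result -175.
  pack.gen: re-runs because alpha.gen 0->-175; cache.gen 0->175; new result -175.
  index.gen: re-runs because pack.gen 0->-175; schema.gen 0->30; new result -5250.
  lexer.gen: re-runs because index.gen 0->-5250; deps.gen 0->5; new result 5.
  merge.gen: re-runs because index.gen 0->-5250; new result 5250.
  gamma.gen: re-runs because merge.gen 0->5250; lexer.gen 0->5; new result 5.
  probe.gen: re-runs because gamma.gen 0->5; lexer.gen 0->5; new result 5.

probe.gen now evaluates to 5.
Run set: alpha.gen, cache.gen, core.gen, deps.gen, gamma.gen, index.gen, lexer.gen, merge.gen, pack.gen, probe.gen, schema.gen, stats.gen (12 run).
Changed values: alpha.gen, amber.txt, cache.gen, core.gen, deps.gen, gamma.gen, index.gen, lexer.gen, merge.gen, pack.gen, probe.gen, schema.gen, stats.gen.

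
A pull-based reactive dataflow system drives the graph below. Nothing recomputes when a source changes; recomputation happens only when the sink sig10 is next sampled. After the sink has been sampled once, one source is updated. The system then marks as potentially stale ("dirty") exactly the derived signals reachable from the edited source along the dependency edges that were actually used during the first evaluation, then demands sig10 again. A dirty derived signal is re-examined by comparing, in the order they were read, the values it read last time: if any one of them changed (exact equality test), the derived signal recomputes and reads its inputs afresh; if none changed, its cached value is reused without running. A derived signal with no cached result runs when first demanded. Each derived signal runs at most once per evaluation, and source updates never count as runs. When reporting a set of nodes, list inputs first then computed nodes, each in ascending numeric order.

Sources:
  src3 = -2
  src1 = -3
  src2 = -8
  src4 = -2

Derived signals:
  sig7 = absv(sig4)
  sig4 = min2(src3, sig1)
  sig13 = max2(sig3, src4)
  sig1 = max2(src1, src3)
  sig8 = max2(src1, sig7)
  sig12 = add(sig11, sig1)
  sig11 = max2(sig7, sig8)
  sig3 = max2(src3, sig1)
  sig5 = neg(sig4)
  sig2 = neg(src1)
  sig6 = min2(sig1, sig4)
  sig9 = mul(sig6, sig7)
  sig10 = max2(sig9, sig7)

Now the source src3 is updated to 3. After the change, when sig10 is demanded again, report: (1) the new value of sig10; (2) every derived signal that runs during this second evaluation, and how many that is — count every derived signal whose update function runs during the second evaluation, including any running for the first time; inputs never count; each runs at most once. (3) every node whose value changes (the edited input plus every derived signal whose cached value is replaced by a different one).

New value of sig10: 9.
Derived signals that run: sig1, sig4, sig6, sig7, sig9, sig10 — 6 in total.
Values that change: src3, sig1, sig4, sig6, sig7, sig9, sig10.

First evaluation (everything demanded from the output):
  sig1 = max2(-3, -2) = -2
  sig4 = min2(-2, -2) = -2
  sig6 = min2(-2, -2) = -2
  sig7 = absv(-2) = 2
  sig9 = mul(-2, 2) = -4
  sig10 = max2(-4, 2) = 2

Propagation after the edit:
  sig1: runs — src3 -2->3; result 3.
  sig4: runs — src3 -2->3; sig1 -2->3; result 3.
  sig6: runs — sig1 -2->3; sig4 -2->3; result 3.
  sig7: runs — sig4 -2->3; result 3.
  sig9: runs — sig6 -2->3; sig7 2->3; result 9.
  sig10: runs — sig9 -4->9; sig7 2->3; result 9.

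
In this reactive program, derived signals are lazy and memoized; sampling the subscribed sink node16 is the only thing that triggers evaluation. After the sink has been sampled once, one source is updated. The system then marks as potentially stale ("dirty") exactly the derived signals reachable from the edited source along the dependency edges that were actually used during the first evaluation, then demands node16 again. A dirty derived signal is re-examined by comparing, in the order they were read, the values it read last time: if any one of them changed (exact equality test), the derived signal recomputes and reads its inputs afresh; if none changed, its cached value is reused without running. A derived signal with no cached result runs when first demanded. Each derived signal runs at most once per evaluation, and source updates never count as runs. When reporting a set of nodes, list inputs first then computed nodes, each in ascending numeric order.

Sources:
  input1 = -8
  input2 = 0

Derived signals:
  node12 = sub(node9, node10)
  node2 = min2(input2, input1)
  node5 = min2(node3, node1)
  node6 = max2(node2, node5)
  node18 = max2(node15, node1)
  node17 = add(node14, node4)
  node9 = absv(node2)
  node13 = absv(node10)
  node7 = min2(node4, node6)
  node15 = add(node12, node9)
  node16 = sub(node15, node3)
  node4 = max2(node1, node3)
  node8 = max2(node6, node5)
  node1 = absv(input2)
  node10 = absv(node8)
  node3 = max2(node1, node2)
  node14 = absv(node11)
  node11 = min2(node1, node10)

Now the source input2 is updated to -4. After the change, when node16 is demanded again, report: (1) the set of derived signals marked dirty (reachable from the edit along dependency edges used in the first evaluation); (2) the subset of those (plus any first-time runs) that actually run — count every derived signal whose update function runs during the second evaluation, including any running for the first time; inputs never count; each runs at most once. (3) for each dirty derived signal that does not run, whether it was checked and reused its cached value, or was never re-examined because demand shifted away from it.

The edit dirties: node1, node2, node3, node5, node6, node8, node9, node10, node12, node15, node16.
10 derived signals run: node1, node2, node3, node5, node6, node8, node10, node12, node15, node16.
Cache hits after checking: node9.
Note where the cutoff bites: node9 is checked, finds nothing changed, and keeps its cache.

First demand of the output computes:
  node1 = absv(0) = 0
  node2 = min2(0, -8) = -8
  node3 = max2(0, -8) = 0
  node5 = min2(0, 0) = 0
  node6 = max2(-8, 0) = 0
  node8 = max2(0, 0) = 0
  node9 = absv(-8) = 8
  node10 = absv(0) = 0
  node12 = sub(8, 0) = 8
  node15 = add(8, 8) = 16
  node16 = sub(16, 0) = 16

After the edit, cleaning proceeds:
  node1: a read changed (input2 0->-4) — executes, giving 4.
  node2: a read changed (input2 0->-4) — executes, giving -8 — identical to its old value.
  node3: a read changed (node1 0->4) — executes, giving 4.
  node5: a read changed (node3 0->4; node1 0->4) — executes, giving 4.
  node6: a read changed (node5 0->4) — executes, giving 4.
  node8: a read changed (node6 0->4; node5 0->4) — executes, giving 4.
  node9: dirty, but its reads are unchanged (node2 unchanged); cached 8 stands.
  node10: a read changed (node8 0->4) — executes, giving 4.
  node12: a read changed (node10 0->4) — executes, giving 4.
  node15: a read changed (node12 8->4) — executes, giving 12.
  node16: a read changed (node15 16->12; node3 0->4) — executes, giving 8.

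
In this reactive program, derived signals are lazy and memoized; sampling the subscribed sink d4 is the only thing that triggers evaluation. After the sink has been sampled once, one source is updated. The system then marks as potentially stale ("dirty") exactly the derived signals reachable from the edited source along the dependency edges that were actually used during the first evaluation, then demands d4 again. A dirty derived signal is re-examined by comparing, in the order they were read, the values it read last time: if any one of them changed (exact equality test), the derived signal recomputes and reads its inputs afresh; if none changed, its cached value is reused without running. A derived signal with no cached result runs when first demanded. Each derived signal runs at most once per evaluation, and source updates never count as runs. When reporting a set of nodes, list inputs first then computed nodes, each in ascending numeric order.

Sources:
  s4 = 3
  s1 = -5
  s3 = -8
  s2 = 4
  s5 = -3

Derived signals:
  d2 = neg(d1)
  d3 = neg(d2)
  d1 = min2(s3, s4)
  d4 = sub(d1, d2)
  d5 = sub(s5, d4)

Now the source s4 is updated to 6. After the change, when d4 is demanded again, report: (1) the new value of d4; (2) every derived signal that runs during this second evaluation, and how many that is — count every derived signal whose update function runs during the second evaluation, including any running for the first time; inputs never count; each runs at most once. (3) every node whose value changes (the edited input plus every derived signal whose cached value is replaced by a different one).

Demanding d4 again yields -16.
1 derived signals run: d1.
The nodes whose values change: s4.
Note the absorption at d1: it re-runs yet its value is the same, leaving the output's value untouched.

First demand of the output computes:
  d1 = min2(-8, 3) = -8
  d2 = neg(-8) = 8
  d4 = sub(-8, 8) = -16

After the edit, cleaning proceeds:
  d1: a read changed (s4 3->6) — executes, giving -8 — identical to its old value.
  d2: dirty, but its reads are unchanged (d1 unchanged); cached 8 stands.
  d4: dirty, but its reads are unchanged (d1 unchanged, d2 unchanged); cached -16 stands.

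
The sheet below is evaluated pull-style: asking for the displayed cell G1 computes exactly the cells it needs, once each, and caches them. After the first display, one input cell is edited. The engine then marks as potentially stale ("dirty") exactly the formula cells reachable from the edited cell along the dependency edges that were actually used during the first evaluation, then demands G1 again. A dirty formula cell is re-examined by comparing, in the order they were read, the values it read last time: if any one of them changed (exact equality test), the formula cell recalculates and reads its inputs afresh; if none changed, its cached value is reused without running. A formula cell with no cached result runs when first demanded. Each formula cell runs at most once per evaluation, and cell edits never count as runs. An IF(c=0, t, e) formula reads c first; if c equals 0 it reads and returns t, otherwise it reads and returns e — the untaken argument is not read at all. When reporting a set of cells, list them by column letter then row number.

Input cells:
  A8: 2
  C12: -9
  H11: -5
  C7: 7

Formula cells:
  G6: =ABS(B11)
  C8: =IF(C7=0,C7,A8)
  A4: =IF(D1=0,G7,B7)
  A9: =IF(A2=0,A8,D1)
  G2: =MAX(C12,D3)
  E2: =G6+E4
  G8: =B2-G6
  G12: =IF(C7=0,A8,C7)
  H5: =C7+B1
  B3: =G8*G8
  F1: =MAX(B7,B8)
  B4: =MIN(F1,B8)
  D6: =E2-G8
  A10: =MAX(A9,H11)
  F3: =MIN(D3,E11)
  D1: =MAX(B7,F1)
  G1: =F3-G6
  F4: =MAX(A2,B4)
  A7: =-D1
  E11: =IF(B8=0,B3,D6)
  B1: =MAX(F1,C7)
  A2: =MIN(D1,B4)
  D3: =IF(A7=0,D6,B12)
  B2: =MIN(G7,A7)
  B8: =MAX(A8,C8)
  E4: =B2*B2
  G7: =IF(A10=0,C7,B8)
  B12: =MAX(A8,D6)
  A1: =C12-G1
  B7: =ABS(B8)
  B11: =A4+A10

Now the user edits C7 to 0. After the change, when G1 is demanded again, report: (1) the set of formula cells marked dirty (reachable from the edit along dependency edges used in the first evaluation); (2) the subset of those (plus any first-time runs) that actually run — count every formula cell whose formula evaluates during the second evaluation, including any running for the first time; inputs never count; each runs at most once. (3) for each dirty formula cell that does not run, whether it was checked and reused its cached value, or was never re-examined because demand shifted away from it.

First demand of the output computes:
  C8 = IF(C7=0: C7=7 -> else branch A8) = 2
  B8 = MAX(2, 2) = 2
  B7 = ABS(2) = 2
  F1 = MAX(2, 2) = 2
  B4 = MIN(2, 2) = 2
  D1 = MAX(2, 2) = 2
  A2 = MIN(2, 2) = 2
  A7 = -(2) = -2
  A9 = IF(A2=0: A2=2 -> else branch D1) = 2
  A10 = MAX(2, -5) = 2
  G7 = IF(A10=0: A10=2 -> else branch B8) = 2
  A4 = IF(D1=0: D1=2 -> else branch B7) = 2
  B2 = MIN(2, -2) = -2
  B11 = 2 + 2 = 4
  E4 = -2 * -2 = 4
  G6 = ABS(4) = 4
  E2 = 4 + 4 = 8
  G8 = -2 - 4 = -6
  D6 = 8 - -6 = 14
  B12 = MAX(2, 14) = 14
  D3 = IF(A7=0: A7=-2 -> else branch B12) = 14
  E11 = IF(B8=0: B8=2 -> else branch D6) = 14
  F3 = MIN(14, 14) = 14
  G1 = 14 - 4 = 10

After the edit, cleaning proceeds:
  C8: a read changed (C7 7->0) — executes, giving 0.
  B8: a read changed (C8 2->0) — executes, giving 2 — identical to its old value.
  B7: dirty, but its reads are unchanged (B8 unchanged); cached 2 stands.
  F1: dirty, but its reads are unchanged (B7 unchanged, B8 unchanged); cached 2 stands.
  B4: dirty, but its reads are unchanged (F1 unchanged, B8 unchanged); cached 2 stands.
  D1: dirty, but its reads are unchanged (B7 unchanged, F1 unchanged); cached 2 stands.
  A2: dirty, but its reads are unchanged (D1 unchanged, B4 unchanged); cached 2 stands.
  A7: dirty, but its reads are unchanged (D1 unchanged); cached -2 stands.
  A9: dirty, but its reads are unchanged (A2 unchanged, D1 unchanged); cached 2 stands.
  A10: dirty, but its reads are unchanged (A9 unchanged, H11 unchanged); cached 2 stands.
  G7: dirty, but its reads are unchanged (A10 unchanged, B8 unchanged); cached 2 stands.
  A4: dirty, but its reads are unchanged (D1 unchanged, B7 unchanged); cached 2 stands.
  B2: dirty, but its reads are unchanged (G7 unchanged, A7 unchanged); cached -2 stands.
  B11: dirty, but its reads are unchanged (A4 unchanged, A10 unchanged); cached 4 stands.
  E4: dirty, but its reads are unchanged (B2 unchanged, B2 unchanged); cached 4 stands.
  G6: dirty, but its reads are unchanged (B11 unchanged); cached 4 stands.
  E2: dirty, but its reads are unchanged (G6 unchanged, E4 unchanged); cached 8 stands.
  G8: dirty, but its reads are unchanged (B2 unchanged, G6 unchanged); cached -6 stands.
  D6: dirty, but its reads are unchanged (E2 unchanged, G8 unchanged); cached 14 stands.
  B12: dirty, but its reads are unchanged (A8 unchanged, D6 unchanged); cached 14 stands.
  D3: dirty, but its reads are unchanged (A7 unchanged, B12 unchanged); cached 14 stands.
  E11: dirty, but its reads are unchanged (B8 unchanged, D6 unchanged); cached 14 stands.
  F3: dirty, but its reads are unchanged (D3 unchanged, E11 unchanged); cached 14 stands.
  G1: dirty, but its reads are unchanged (F3 unchanged, G6 unchanged); cached 10 stands.

Note the absorption at B8: it re-runs yet its value is the same, leaving the output's value untouched.

The edit dirties: A2, A4, A7, A9, A10, B2, B4, B7, B8, B11, B12, C8, D1, D3, D6, E2, E4, E11, F1, F3, G1, G6, G7, G8.
2 formula cells run: B8, C8.
Cache hits after checking: A2, A4, A7, A9, A10, B2, B4, B7, B11, B12, D1, D3, D6, E2, E4, E11, F1, F3, G1, G6, G7, G8.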